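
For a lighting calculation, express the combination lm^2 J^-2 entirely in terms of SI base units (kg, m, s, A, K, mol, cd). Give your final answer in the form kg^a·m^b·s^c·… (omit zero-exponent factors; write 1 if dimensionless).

lm = cd.
So lm² = cd².
J = kg·m²·s⁻².
So J⁻² = kg⁻²·m⁻⁴·s⁴.
Combining: lm²·J⁻² = cd² · (kg⁻²·m⁻⁴·s⁴) = kg⁻²·m⁻⁴·s⁴·cd².

kg⁻²·m⁻⁴·s⁴·cd²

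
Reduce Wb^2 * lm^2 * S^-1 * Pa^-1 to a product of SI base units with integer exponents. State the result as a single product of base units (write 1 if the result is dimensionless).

Wb = V·s (flux: a volt is a weber per second),
    = kg·m²·s⁻²·A⁻¹.
So Wb² = kg²·m⁴·s⁻⁴·A⁻².
lm = cd·sr = cd (luminous flux; sr is dimensionless).
So lm² = cd².
S = 1/Ω (conductance is reciprocal resistance),
    = kg⁻¹·m⁻²·s³·A².
So S⁻¹ = kg·m²·s⁻³·A⁻².
Pa = N/m² (pressure = force per area),
    = kg·m⁻¹·s⁻².
So Pa⁻¹ = kg⁻¹·m·s².
Combining: Wb²·lm²·S⁻¹·Pa⁻¹ = (kg²·m⁴·s⁻⁴·A⁻²) · cd² · (kg·m²·s⁻³·A⁻²) · (kg⁻¹·m·s²) = kg²·m⁷·s⁻⁵·A⁻⁴·cd².

kg²·m⁷·s⁻⁵·A⁻⁴·cd²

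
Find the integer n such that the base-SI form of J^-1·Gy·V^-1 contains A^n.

J = kg·m²·s⁻².
So J⁻¹ = kg⁻¹·m⁻²·s².
Gy = m²·s⁻².
V = kg·m²·s⁻³·A⁻¹.
So V⁻¹ = kg⁻¹·m⁻²·s³·A.
Combining: J⁻¹·Gy·V⁻¹ = (kg⁻¹·m⁻²·s²) · (m²·s⁻²) · (kg⁻¹·m⁻²·s³·A) = kg⁻²·m⁻²·s³·A.
The exponent of A is 1.

1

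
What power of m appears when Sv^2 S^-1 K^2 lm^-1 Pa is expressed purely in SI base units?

Sv = m²·s⁻².
So Sv² = m⁴·s⁻⁴.
S = kg⁻¹·m⁻²·s³·A².
So S⁻¹ = kg·m²·s⁻³·A⁻².
lm = cd.
So lm⁻¹ = cd⁻¹.
Pa = kg·m⁻¹·s⁻².
Combining: Sv²·S⁻¹·K²·lm⁻¹·Pa = (m⁴·s⁻⁴) · (kg·m²·s⁻³·A⁻²) · K² · cd⁻¹ · (kg·m⁻¹·s⁻²) = kg²·m⁵·s⁻⁹·A⁻²·K²·cd⁻¹.
The exponent of m is 5.

5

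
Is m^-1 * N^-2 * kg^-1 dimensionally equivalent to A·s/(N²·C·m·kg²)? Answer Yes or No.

Left side:
  N = kg·m·s⁻².
  So N⁻² = kg⁻²·m⁻²·s⁴.
  Combining: m⁻¹·N⁻²·kg⁻¹ = m⁻¹ · (kg⁻²·m⁻²·s⁴) · kg⁻¹ = kg⁻³·m⁻³·s⁴.
Right side:
  N = kg·m·s⁻².
  So N⁻² = kg⁻²·m⁻²·s⁴.
  C = s·A.
  So C⁻¹ = s⁻¹·A⁻¹.
  Combining: N⁻²·A·C⁻¹·m⁻¹·s·kg⁻² = (kg⁻²·m⁻²·s⁴) · A · (s⁻¹·A⁻¹) · m⁻¹ · s · kg⁻² = kg⁻⁴·m⁻³·s⁴.
Left is kg⁻³·m⁻³·s⁴; right is kg⁻⁴·m⁻³·s⁴ — different.

No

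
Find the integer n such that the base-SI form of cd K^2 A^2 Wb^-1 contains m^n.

Wb = kg·m²·s⁻²·A⁻¹.
So Wb⁻¹ = kg⁻¹·m⁻²·s²·A.
Combining: cd·K²·A²·Wb⁻¹ = cd · K² · A² · (kg⁻¹·m⁻²·s²·A) = kg⁻¹·m⁻²·s²·A³·K²·cd.
The exponent of m is -2.

-2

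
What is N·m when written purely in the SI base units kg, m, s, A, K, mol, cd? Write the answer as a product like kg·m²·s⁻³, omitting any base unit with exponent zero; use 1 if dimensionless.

N = kg·m·s⁻².
Combining: N·m = (kg·m·s⁻²) · m = kg·m²·s⁻².

kg·m²·s⁻²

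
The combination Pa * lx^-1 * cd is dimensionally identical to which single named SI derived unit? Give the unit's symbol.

Pa = kg·m⁻¹·s⁻².
lx = m⁻²·cd.
So lx⁻¹ = m²·cd⁻¹.
Combining: Pa·lx⁻¹·cd = (kg·m⁻¹·s⁻²) · (m²·cd⁻¹) · cd = kg·m·s⁻².
kg·m·s⁻² is the base-SI form of the newton.

N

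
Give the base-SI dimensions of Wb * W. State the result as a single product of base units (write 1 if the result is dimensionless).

Wb = kg·m²·s⁻²·A⁻¹.
W = kg·m²·s⁻³.
Combining: Wb·W = (kg·m²·s⁻²·A⁻¹) · (kg·m²·s⁻³) = kg²·m⁴·s⁻⁵·A⁻¹.

kg²·m⁴·s⁻⁵·A⁻¹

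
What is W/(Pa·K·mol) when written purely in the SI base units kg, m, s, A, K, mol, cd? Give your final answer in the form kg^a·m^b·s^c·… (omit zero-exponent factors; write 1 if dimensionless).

Pa = N/m² (pressure = force per area),
    = kg·m⁻¹·s⁻².
So Pa⁻¹ = kg⁻¹·m·s².
W = J/s (power = energy per time),
    = kg·m²·s⁻³.
Combining: Pa⁻¹·K⁻¹·W·mol⁻¹ = (kg⁻¹·m·s²) · K⁻¹ · (kg·m²·s⁻³) · mol⁻¹ = m³·s⁻¹·K⁻¹·mol⁻¹.

m³·s⁻¹·K⁻¹·mol⁻¹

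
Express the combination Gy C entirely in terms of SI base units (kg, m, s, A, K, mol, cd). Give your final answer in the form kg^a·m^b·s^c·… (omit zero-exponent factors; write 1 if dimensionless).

m²·s⁻¹·A

Gy = J/kg (absorbed dose = energy per mass),
    = m²·s⁻².
C = A·s = s·A (charge = current × time).
Combining: Gy·C = (m²·s⁻²) · (s·A) = m²·s⁻¹·A.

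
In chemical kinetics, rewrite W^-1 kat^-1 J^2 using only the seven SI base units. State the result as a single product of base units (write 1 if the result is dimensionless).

kg·m²·mol⁻¹

W = J/s (power = energy per time),
    = kg·m²·s⁻³.
So W⁻¹ = kg⁻¹·m⁻²·s³.
kat = mol/s = s⁻¹·mol (catalytic activity).
So kat⁻¹ = s·mol⁻¹.
J = N·m (work = force × distance),
    = kg·m²·s⁻².
So J² = kg²·m⁴·s⁻⁴.
Combining: W⁻¹·kat⁻¹·J² = (kg⁻¹·m⁻²·s³) · (s·mol⁻¹) · (kg²·m⁴·s⁻⁴) = kg·m²·mol⁻¹.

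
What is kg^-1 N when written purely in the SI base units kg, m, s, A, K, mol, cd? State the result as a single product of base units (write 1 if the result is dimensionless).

m·s⁻²

N = kg·m/s² = kg·m·s⁻² (force = mass × acceleration).
Combining: kg⁻¹·N = kg⁻¹ · (kg·m·s⁻²) = m·s⁻².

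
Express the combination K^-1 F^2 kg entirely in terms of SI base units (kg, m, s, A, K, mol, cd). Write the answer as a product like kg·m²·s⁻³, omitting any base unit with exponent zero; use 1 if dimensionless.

kg⁻¹·m⁻⁴·s⁸·A⁴·K⁻¹

F = C/V (capacitance = charge per voltage),
    = A·s/(kg·m²·s⁻³·A⁻¹) (substituting C and V),
    = kg⁻¹·m⁻²·s⁴·A².
So F² = kg⁻²·m⁻⁴·s⁸·A⁴.
Combining: K⁻¹·F²·kg = K⁻¹ · (kg⁻²·m⁻⁴·s⁸·A⁴) · kg = kg⁻¹·m⁻⁴·s⁸·A⁴·K⁻¹.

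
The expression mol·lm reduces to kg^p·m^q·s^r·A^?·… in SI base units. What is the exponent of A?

lm = cd·sr = cd (luminous flux; sr is dimensionless).
Combining: mol·lm = mol · cd = mol·cd.
The exponent of A is 0.

0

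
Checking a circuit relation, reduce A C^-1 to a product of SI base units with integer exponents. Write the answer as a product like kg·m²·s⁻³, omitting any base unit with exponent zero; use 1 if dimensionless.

C = A·s = s·A (charge = current × time).
So C⁻¹ = s⁻¹·A⁻¹.
Combining: A·C⁻¹ = A · (s⁻¹·A⁻¹) = s⁻¹.

s⁻¹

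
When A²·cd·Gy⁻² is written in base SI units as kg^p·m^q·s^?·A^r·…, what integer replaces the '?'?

4

Gy = J/kg (absorbed dose = energy per mass),
    = m²·s⁻².
So Gy⁻² = m⁻⁴·s⁴.
Combining: A²·cd·Gy⁻² = A² · cd · (m⁻⁴·s⁴) = m⁻⁴·s⁴·A²·cd.
The exponent of s is 4.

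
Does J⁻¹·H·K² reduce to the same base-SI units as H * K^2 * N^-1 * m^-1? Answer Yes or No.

Yes

Left side:
  J = N·m (work = force × distance),
      = kg·m²·s⁻².
  So J⁻¹ = kg⁻¹·m⁻²·s².
  H = Wb/A (inductance = flux per current),
      = kg·m²·s⁻²·A⁻².
  Combining: J⁻¹·H·K² = (kg⁻¹·m⁻²·s²) · (kg·m²·s⁻²·A⁻²) · K² = A⁻²·K².
Right side:
  H = Wb/A (inductance = flux per current),
      = kg·m²·s⁻²·A⁻².
  N = kg·m/s² = kg·m·s⁻² (force = mass × acceleration).
  So N⁻¹ = kg⁻¹·m⁻¹·s².
  Combining: H·K²·N⁻¹·m⁻¹ = (kg·m²·s⁻²·A⁻²) · K² · (kg⁻¹·m⁻¹·s²) · m⁻¹ = A⁻²·K².
Both reduce to A⁻²·K².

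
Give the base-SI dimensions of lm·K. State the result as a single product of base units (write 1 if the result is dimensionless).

K·cd

lm = cd·sr = cd (luminous flux; sr is dimensionless).
Combining: lm·K = cd · K = K·cd.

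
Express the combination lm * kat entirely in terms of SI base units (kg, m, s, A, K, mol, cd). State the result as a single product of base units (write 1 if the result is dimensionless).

s⁻¹·mol·cd

lm = cd.
kat = s⁻¹·mol.
Combining: lm·kat = cd · (s⁻¹·mol) = s⁻¹·mol·cd.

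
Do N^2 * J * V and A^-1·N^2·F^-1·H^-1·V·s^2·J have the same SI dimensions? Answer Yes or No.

Left side:
  N = kg·m/s² = kg·m·s⁻² (force = mass × acceleration).
  So N² = kg²·m²·s⁻⁴.
  J = N·m (work = force × distance),
      = kg·m²·s⁻².
  V = W/A (potential = power per current),
      = kg·m²·s⁻³·A⁻¹.
  Combining: N²·J·V = (kg²·m²·s⁻⁴) · (kg·m²·s⁻²) · (kg·m²·s⁻³·A⁻¹) = kg⁴·m⁶·s⁻⁹·A⁻¹.
Right side:
  N = kg·m·s⁻².
  So N² = kg²·m²·s⁻⁴.
  F = kg⁻¹·m⁻²·s⁴·A².
  So F⁻¹ = kg·m²·s⁻⁴·A⁻².
  H = kg·m²·s⁻²·A⁻².
  So H⁻¹ = kg⁻¹·m⁻²·s²·A².
  V = kg·m²·s⁻³·A⁻¹.
  J = kg·m²·s⁻².
  Combining: A⁻¹·N²·F⁻¹·H⁻¹·V·s²·J = A⁻¹ · (kg²·m²·s⁻⁴) · (kg·m²·s⁻⁴·A⁻²) · (kg⁻¹·m⁻²·s²·A²) · (kg·m²·s⁻³·A⁻¹) · s² · (kg·m²·s⁻²) = kg⁴·m⁶·s⁻⁹·A⁻².
Left is kg⁴·m⁶·s⁻⁹·A⁻¹; right is kg⁴·m⁶·s⁻⁹·A⁻² — different.

No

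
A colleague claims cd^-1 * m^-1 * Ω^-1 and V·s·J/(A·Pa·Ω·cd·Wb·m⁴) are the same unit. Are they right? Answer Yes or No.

No

Left side:
  Ω = V/A (resistance = voltage per current),
      = kg·m²·s⁻³·A⁻².
  So Ω⁻¹ = kg⁻¹·m⁻²·s³·A².
  Combining: cd⁻¹·m⁻¹·Ω⁻¹ = cd⁻¹ · m⁻¹ · (kg⁻¹·m⁻²·s³·A²) = kg⁻¹·m⁻³·s³·A²·cd⁻¹.
Right side:
  V = kg·m²·s⁻³·A⁻¹.
  Pa = kg·m⁻¹·s⁻².
  So Pa⁻¹ = kg⁻¹·m·s².
  Ω = kg·m²·s⁻³·A⁻².
  So Ω⁻¹ = kg⁻¹·m⁻²·s³·A².
  Wb = kg·m²·s⁻²·A⁻¹.
  So Wb⁻¹ = kg⁻¹·m⁻²·s²·A.
  J = kg·m²·s⁻².
  Combining: V·A⁻¹·Pa⁻¹·Ω⁻¹·s·cd⁻¹·Wb⁻¹·m⁻⁴·J = (kg·m²·s⁻³·A⁻¹) · A⁻¹ · (kg⁻¹·m·s²) · (kg⁻¹·m⁻²·s³·A²) · s · cd⁻¹ · (kg⁻¹·m⁻²·s²·A) · m⁻⁴ · (kg·m²·s⁻²) = kg⁻¹·m⁻³·s³·A·cd⁻¹.
Left is kg⁻¹·m⁻³·s³·A²·cd⁻¹; right is kg⁻¹·m⁻³·s³·A·cd⁻¹ — different.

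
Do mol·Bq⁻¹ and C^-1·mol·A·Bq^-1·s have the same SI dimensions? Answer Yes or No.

Yes

Left side:
  Bq = 1/s = s⁻¹ (activity is decays per second).
  So Bq⁻¹ = s.
  Combining: mol·Bq⁻¹ = mol · s = s·mol.
Right side:
  C = A·s = s·A (charge = current × time).
  So C⁻¹ = s⁻¹·A⁻¹.
  Bq = 1/s = s⁻¹ (activity is decays per second).
  So Bq⁻¹ = s.
  Combining: C⁻¹·mol·A·Bq⁻¹·s = (s⁻¹·A⁻¹) · mol · A · s · s = s·mol.
Both reduce to s·mol.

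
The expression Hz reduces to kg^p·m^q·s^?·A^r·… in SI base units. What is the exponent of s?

Hz = 1/s = s⁻¹ (frequency is cycles per second).
The exponent of s is -1.

-1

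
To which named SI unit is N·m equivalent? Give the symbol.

N = kg·m·s⁻².
Combining: N·m = (kg·m·s⁻²) · m = kg·m²·s⁻².
kg·m²·s⁻² is the base-SI form of the joule.

J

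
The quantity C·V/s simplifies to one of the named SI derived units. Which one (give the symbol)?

W

C = s·A.
V = kg·m²·s⁻³·A⁻¹.
Combining: C·s⁻¹·V = (s·A) · s⁻¹ · (kg·m²·s⁻³·A⁻¹) = kg·m²·s⁻³.
kg·m²·s⁻³ is the base-SI form of the watt.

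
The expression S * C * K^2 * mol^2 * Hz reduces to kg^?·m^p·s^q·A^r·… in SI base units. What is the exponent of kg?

S = 1/Ω (conductance is reciprocal resistance),
    = kg⁻¹·m⁻²·s³·A².
C = A·s = s·A (charge = current × time).
Hz = 1/s = s⁻¹ (frequency is cycles per second).
Combining: S·C·K²·mol²·Hz = (kg⁻¹·m⁻²·s³·A²) · (s·A) · K² · mol² · s⁻¹ = kg⁻¹·m⁻²·s³·A³·K²·mol².
The exponent of kg is -1.

-1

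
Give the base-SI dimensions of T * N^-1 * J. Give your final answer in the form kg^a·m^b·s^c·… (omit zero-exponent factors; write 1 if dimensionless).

T = Wb/m² (flux density = flux per area),
    = kg·s⁻²·A⁻¹.
N = kg·m/s² = kg·m·s⁻² (force = mass × acceleration).
So N⁻¹ = kg⁻¹·m⁻¹·s².
J = N·m (work = force × distance),
    = kg·m²·s⁻².
Combining: T·N⁻¹·J = (kg·s⁻²·A⁻¹) · (kg⁻¹·m⁻¹·s²) · (kg·m²·s⁻²) = kg·m·s⁻²·A⁻¹.

kg·m·s⁻²·A⁻¹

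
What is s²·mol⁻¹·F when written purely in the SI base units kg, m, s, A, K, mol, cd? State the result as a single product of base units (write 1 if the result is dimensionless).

kg⁻¹·m⁻²·s⁶·A²·mol⁻¹

F = C/V (capacitance = charge per voltage),
    = A·s/(kg·m²·s⁻³·A⁻¹) (substituting C and V),
    = kg⁻¹·m⁻²·s⁴·A².
Combining: s²·mol⁻¹·F = s² · mol⁻¹ · (kg⁻¹·m⁻²·s⁴·A²) = kg⁻¹·m⁻²·s⁶·A²·mol⁻¹.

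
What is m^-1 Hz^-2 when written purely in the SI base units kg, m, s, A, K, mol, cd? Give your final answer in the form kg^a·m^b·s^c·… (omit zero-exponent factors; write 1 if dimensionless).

m⁻¹·s²

Hz = 1/s = s⁻¹ (frequency is cycles per second).
So Hz⁻² = s².
Combining: m⁻¹·Hz⁻² = m⁻¹ · s² = m⁻¹·s².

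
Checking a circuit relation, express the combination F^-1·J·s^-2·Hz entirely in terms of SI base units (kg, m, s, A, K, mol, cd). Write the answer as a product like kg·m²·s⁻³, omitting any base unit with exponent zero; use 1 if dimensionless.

F = kg⁻¹·m⁻²·s⁴·A².
So F⁻¹ = kg·m²·s⁻⁴·A⁻².
J = kg·m²·s⁻².
Hz = s⁻¹.
Combining: F⁻¹·J·s⁻²·Hz = (kg·m²·s⁻⁴·A⁻²) · (kg·m²·s⁻²) · s⁻² · s⁻¹ = kg²·m⁴·s⁻⁹·A⁻².

kg²·m⁴·s⁻⁹·A⁻²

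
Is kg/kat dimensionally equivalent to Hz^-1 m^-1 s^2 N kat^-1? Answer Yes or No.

Left side:
  kat = s⁻¹·mol.
  So kat⁻¹ = s·mol⁻¹.
  Combining: kg·kat⁻¹ = kg · (s·mol⁻¹) = kg·s·mol⁻¹.
Right side:
  Hz = s⁻¹.
  So Hz⁻¹ = s.
  N = kg·m·s⁻².
  kat = s⁻¹·mol.
  So kat⁻¹ = s·mol⁻¹.
  Combining: Hz⁻¹·m⁻¹·s²·N·kat⁻¹ = s · m⁻¹ · s² · (kg·m·s⁻²) · (s·mol⁻¹) = kg·s²·mol⁻¹.
Left is kg·s·mol⁻¹; right is kg·s²·mol⁻¹ — different.

No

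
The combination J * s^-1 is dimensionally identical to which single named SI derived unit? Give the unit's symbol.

J = kg·m²·s⁻².
Combining: J·s⁻¹ = (kg·m²·s⁻²) · s⁻¹ = kg·m²·s⁻³.
kg·m²·s⁻³ is the base-SI form of the watt.

W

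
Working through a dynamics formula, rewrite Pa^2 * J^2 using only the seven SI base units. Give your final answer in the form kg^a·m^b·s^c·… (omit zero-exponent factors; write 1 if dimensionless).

kg⁴·m²·s⁻⁸

Pa = kg·m⁻¹·s⁻².
So Pa² = kg²·m⁻²·s⁻⁴.
J = kg·m²·s⁻².
So J² = kg²·m⁴·s⁻⁴.
Combining: Pa²·J² = (kg²·m⁻²·s⁻⁴) · (kg²·m⁴·s⁻⁴) = kg⁴·m²·s⁻⁸.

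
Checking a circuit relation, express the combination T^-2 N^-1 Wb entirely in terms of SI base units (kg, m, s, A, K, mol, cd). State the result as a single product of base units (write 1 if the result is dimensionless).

kg⁻²·m·s⁴·A

T = kg·s⁻²·A⁻¹.
So T⁻² = kg⁻²·s⁴·A².
N = kg·m·s⁻².
So N⁻¹ = kg⁻¹·m⁻¹·s².
Wb = kg·m²·s⁻²·A⁻¹.
Combining: T⁻²·N⁻¹·Wb = (kg⁻²·s⁴·A²) · (kg⁻¹·m⁻¹·s²) · (kg·m²·s⁻²·A⁻¹) = kg⁻²·m·s⁴·A.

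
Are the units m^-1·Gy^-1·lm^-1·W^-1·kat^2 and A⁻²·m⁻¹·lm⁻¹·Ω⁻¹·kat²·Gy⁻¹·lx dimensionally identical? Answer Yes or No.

Left side:
  Gy = m²·s⁻².
  So Gy⁻¹ = m⁻²·s².
  lm = cd.
  So lm⁻¹ = cd⁻¹.
  W = kg·m²·s⁻³.
  So W⁻¹ = kg⁻¹·m⁻²·s³.
  kat = s⁻¹·mol.
  So kat² = s⁻²·mol².
  Combining: m⁻¹·Gy⁻¹·lm⁻¹·W⁻¹·kat² = m⁻¹ · (m⁻²·s²) · cd⁻¹ · (kg⁻¹·m⁻²·s³) · (s⁻²·mol²) = kg⁻¹·m⁻⁵·s³·mol²·cd⁻¹.
Right side:
  lm = cd·sr = cd (luminous flux; sr is dimensionless).
  So lm⁻¹ = cd⁻¹.
  Ω = V/A (resistance = voltage per current),
      = kg·m²·s⁻³·A⁻².
  So Ω⁻¹ = kg⁻¹·m⁻²·s³·A².
  kat = mol/s = s⁻¹·mol (catalytic activity).
  So kat² = s⁻²·mol².
  Gy = J/kg (absorbed dose = energy per mass),
      = m²·s⁻².
  So Gy⁻¹ = m⁻²·s².
  lx = lm/m² (illuminance = luminous flux per area),
      = m⁻²·cd.
  Combining: A⁻²·m⁻¹·lm⁻¹·Ω⁻¹·kat²·Gy⁻¹·lx = A⁻² · m⁻¹ · cd⁻¹ · (kg⁻¹·m⁻²·s³·A²) · (s⁻²·mol²) · (m⁻²·s²) · (m⁻²·cd) = kg⁻¹·m⁻⁷·s³·mol².
Left is kg⁻¹·m⁻⁵·s³·mol²·cd⁻¹; right is kg⁻¹·m⁻⁷·s³·mol² — different.

No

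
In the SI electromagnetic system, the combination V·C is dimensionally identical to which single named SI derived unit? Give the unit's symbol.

J

V = kg·m²·s⁻³·A⁻¹.
C = s·A.
Combining: V·C = (kg·m²·s⁻³·A⁻¹) · (s·A) = kg·m²·s⁻².
kg·m²·s⁻² is the base-SI form of the joule.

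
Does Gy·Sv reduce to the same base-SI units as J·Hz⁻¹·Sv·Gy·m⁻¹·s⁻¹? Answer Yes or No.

No

Left side:
  Gy = m²·s⁻².
  Sv = m²·s⁻².
  Combining: Gy·Sv = (m²·s⁻²) · (m²·s⁻²) = m⁴·s⁻⁴.
Right side:
  J = kg·m²·s⁻².
  Hz = s⁻¹.
  So Hz⁻¹ = s.
  Sv = m²·s⁻².
  Gy = m²·s⁻².
  Combining: J·Hz⁻¹·Sv·Gy·m⁻¹·s⁻¹ = (kg·m²·s⁻²) · s · (m²·s⁻²) · (m²·s⁻²) · m⁻¹ · s⁻¹ = kg·m⁵·s⁻⁶.
Left is m⁴·s⁻⁴; right is kg·m⁵·s⁻⁶ — different.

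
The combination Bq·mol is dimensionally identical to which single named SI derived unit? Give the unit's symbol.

Bq = s⁻¹.
Combining: Bq·mol = s⁻¹ · mol = s⁻¹·mol.
s⁻¹·mol is the base-SI form of the katal.

kat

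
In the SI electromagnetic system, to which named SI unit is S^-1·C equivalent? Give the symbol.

S = 1/Ω (conductance is reciprocal resistance),
    = kg⁻¹·m⁻²·s³·A².
So S⁻¹ = kg·m²·s⁻³·A⁻².
C = A·s = s·A (charge = current × time).
Combining: S⁻¹·C = (kg·m²·s⁻³·A⁻²) · (s·A) = kg·m²·s⁻²·A⁻¹.
kg·m²·s⁻²·A⁻¹ is the base-SI form of the weber.

Wb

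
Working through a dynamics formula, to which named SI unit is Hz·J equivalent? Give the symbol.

W

Hz = s⁻¹.
J = kg·m²·s⁻².
Combining: Hz·J = s⁻¹ · (kg·m²·s⁻²) = kg·m²·s⁻³.
kg·m²·s⁻³ is the base-SI form of the watt.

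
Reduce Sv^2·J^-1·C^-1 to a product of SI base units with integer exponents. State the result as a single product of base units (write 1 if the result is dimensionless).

Sv = J/kg (equivalent dose = energy per mass),
    = m²·s⁻².
So Sv² = m⁴·s⁻⁴.
J = N·m (work = force × distance),
    = kg·m²·s⁻².
So J⁻¹ = kg⁻¹·m⁻²·s².
C = A·s = s·A (charge = current × time).
So C⁻¹ = s⁻¹·A⁻¹.
Combining: Sv²·J⁻¹·C⁻¹ = (m⁴·s⁻⁴) · (kg⁻¹·m⁻²·s²) · (s⁻¹·A⁻¹) = kg⁻¹·m²·s⁻³·A⁻¹.

kg⁻¹·m²·s⁻³·A⁻¹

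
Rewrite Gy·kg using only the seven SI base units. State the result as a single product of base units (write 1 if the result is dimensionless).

Gy = m²·s⁻².
Combining: Gy·kg = (m²·s⁻²) · kg = kg·m²·s⁻².

kg·m²·s⁻²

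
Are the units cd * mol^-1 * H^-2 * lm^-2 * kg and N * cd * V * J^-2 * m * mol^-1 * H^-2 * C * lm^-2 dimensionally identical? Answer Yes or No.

Left side:
  H = kg·m²·s⁻²·A⁻².
  So H⁻² = kg⁻²·m⁻⁴·s⁴·A⁴.
  lm = cd.
  So lm⁻² = cd⁻².
  Combining: cd·mol⁻¹·H⁻²·lm⁻²·kg = cd · mol⁻¹ · (kg⁻²·m⁻⁴·s⁴·A⁴) · cd⁻² · kg = kg⁻¹·m⁻⁴·s⁴·A⁴·mol⁻¹·cd⁻¹.
Right side:
  N = kg·m/s² = kg·m·s⁻² (force = mass × acceleration).
  V = W/A (potential = power per current),
      = kg·m²·s⁻³·A⁻¹.
  J = N·m (work = force × distance),
      = kg·m²·s⁻².
  So J⁻² = kg⁻²·m⁻⁴·s⁴.
  H = Wb/A (inductance = flux per current),
      = kg·m²·s⁻²·A⁻².
  So H⁻² = kg⁻²·m⁻⁴·s⁴·A⁴.
  C = A·s = s·A (charge = current × time).
  lm = cd·sr = cd (luminous flux; sr is dimensionless).
  So lm⁻² = cd⁻².
  Combining: N·cd·V·J⁻²·m·mol⁻¹·H⁻²·C·lm⁻² = (kg·m·s⁻²) · cd · (kg·m²·s⁻³·A⁻¹) · (kg⁻²·m⁻⁴·s⁴) · m · mol⁻¹ · (kg⁻²·m⁻⁴·s⁴·A⁴) · (s·A) · cd⁻² = kg⁻²·m⁻⁴·s⁴·A⁴·mol⁻¹·cd⁻¹.
Left is kg⁻¹·m⁻⁴·s⁴·A⁴·mol⁻¹·cd⁻¹; right is kg⁻²·m⁻⁴·s⁴·A⁴·mol⁻¹·cd⁻¹ — different.

No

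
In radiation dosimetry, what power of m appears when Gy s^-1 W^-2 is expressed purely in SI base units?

Gy = m²·s⁻².
W = kg·m²·s⁻³.
So W⁻² = kg⁻²·m⁻⁴·s⁶.
Combining: Gy·s⁻¹·W⁻² = (m²·s⁻²) · s⁻¹ · (kg⁻²·m⁻⁴·s⁶) = kg⁻²·m⁻²·s³.
The exponent of m is -2.

-2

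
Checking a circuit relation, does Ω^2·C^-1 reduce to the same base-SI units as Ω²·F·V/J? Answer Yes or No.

Left side:
  Ω = kg·m²·s⁻³·A⁻².
  So Ω² = kg²·m⁴·s⁻⁶·A⁻⁴.
  C = s·A.
  So C⁻¹ = s⁻¹·A⁻¹.
  Combining: Ω²·C⁻¹ = (kg²·m⁴·s⁻⁶·A⁻⁴) · (s⁻¹·A⁻¹) = kg²·m⁴·s⁻⁷·A⁻⁵.
Right side:
  Ω = kg·m²·s⁻³·A⁻².
  So Ω² = kg²·m⁴·s⁻⁶·A⁻⁴.
  F = kg⁻¹·m⁻²·s⁴·A².
  J = kg·m²·s⁻².
  So J⁻¹ = kg⁻¹·m⁻²·s².
  V = kg·m²·s⁻³·A⁻¹.
  Combining: Ω²·F·J⁻¹·V = (kg²·m⁴·s⁻⁶·A⁻⁴) · (kg⁻¹·m⁻²·s⁴·A²) · (kg⁻¹·m⁻²·s²) · (kg·m²·s⁻³·A⁻¹) = kg·m²·s⁻³·A⁻³.
Left is kg²·m⁴·s⁻⁷·A⁻⁵; right is kg·m²·s⁻³·A⁻³ — different.

No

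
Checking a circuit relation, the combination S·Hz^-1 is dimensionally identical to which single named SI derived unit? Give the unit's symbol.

S = kg⁻¹·m⁻²·s³·A².
Hz = s⁻¹.
So Hz⁻¹ = s.
Combining: S·Hz⁻¹ = (kg⁻¹·m⁻²·s³·A²) · s = kg⁻¹·m⁻²·s⁴·A².
kg⁻¹·m⁻²·s⁴·A² is the base-SI form of the farad.

F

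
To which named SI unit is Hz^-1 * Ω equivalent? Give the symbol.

Hz = s⁻¹.
So Hz⁻¹ = s.
Ω = kg·m²·s⁻³·A⁻².
Combining: Hz⁻¹·Ω = s · (kg·m²·s⁻³·A⁻²) = kg·m²·s⁻²·A⁻².
kg·m²·s⁻²·A⁻² is the base-SI form of the henry.

H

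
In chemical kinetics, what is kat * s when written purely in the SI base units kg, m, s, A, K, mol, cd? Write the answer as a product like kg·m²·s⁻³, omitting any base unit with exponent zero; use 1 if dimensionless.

mol

kat = mol/s = s⁻¹·mol (catalytic activity).
Combining: kat·s = (s⁻¹·mol) · s = mol.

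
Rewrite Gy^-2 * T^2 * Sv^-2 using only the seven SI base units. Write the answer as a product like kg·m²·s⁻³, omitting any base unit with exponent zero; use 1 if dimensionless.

Gy = m²·s⁻².
So Gy⁻² = m⁻⁴·s⁴.
T = kg·s⁻²·A⁻¹.
So T² = kg²·s⁻⁴·A⁻².
Sv = m²·s⁻².
So Sv⁻² = m⁻⁴·s⁴.
Combining: Gy⁻²·T²·Sv⁻² = (m⁻⁴·s⁴) · (kg²·s⁻⁴·A⁻²) · (m⁻⁴·s⁴) = kg²·m⁻⁸·s⁴·A⁻².

kg²·m⁻⁸·s⁴·A⁻²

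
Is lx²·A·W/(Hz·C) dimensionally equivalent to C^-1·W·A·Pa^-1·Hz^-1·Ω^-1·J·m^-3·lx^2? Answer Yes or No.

No

Left side:
  Hz = 1/s = s⁻¹ (frequency is cycles per second).
  So Hz⁻¹ = s.
  lx = lm/m² (illuminance = luminous flux per area),
      = m⁻²·cd.
  So lx² = m⁻⁴·cd².
  C = A·s = s·A (charge = current × time).
  So C⁻¹ = s⁻¹·A⁻¹.
  W = J/s (power = energy per time),
      = kg·m²·s⁻³.
  Combining: Hz⁻¹·lx²·A·C⁻¹·W = s · (m⁻⁴·cd²) · A · (s⁻¹·A⁻¹) · (kg·m²·s⁻³) = kg·m⁻²·s⁻³·cd².
Right side:
  C = A·s = s·A (charge = current × time).
  So C⁻¹ = s⁻¹·A⁻¹.
  W = J/s (power = energy per time),
      = kg·m²·s⁻³.
  Pa = N/m² (pressure = force per area),
      = kg·m⁻¹·s⁻².
  So Pa⁻¹ = kg⁻¹·m·s².
  Hz = 1/s = s⁻¹ (frequency is cycles per second).
  So Hz⁻¹ = s.
  Ω = V/A (resistance = voltage per current),
      = kg·m²·s⁻³·A⁻².
  So Ω⁻¹ = kg⁻¹·m⁻²·s³·A².
  J = N·m (work = force × distance),
      = kg·m²·s⁻².
  lx = lm/m² (illuminance = luminous flux per area),
      = m⁻²·cd.
  So lx² = m⁻⁴·cd².
  Combining: C⁻¹·W·A·Pa⁻¹·Hz⁻¹·Ω⁻¹·J·m⁻³·lx² = (s⁻¹·A⁻¹) · (kg·m²·s⁻³) · A · (kg⁻¹·m·s²) · s · (kg⁻¹·m⁻²·s³·A²) · (kg·m²·s⁻²) · m⁻³ · (m⁻⁴·cd²) = m⁻⁴·A²·cd².
Left is kg·m⁻²·s⁻³·cd²; right is m⁻⁴·A²·cd² — different.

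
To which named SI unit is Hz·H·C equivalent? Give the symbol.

Hz = 1/s = s⁻¹ (frequency is cycles per second).
H = Wb/A (inductance = flux per current),
    = kg·m²·s⁻²·A⁻².
C = A·s = s·A (charge = current × time).
Combining: Hz·H·C = s⁻¹ · (kg·m²·s⁻²·A⁻²) · (s·A) = kg·m²·s⁻²·A⁻¹.
kg·m²·s⁻²·A⁻¹ is the base-SI form of the weber.

Wb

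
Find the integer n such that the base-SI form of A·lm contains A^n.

1

lm = cd.
Combining: A·lm = A · cd = A·cd.
The exponent of A is 1.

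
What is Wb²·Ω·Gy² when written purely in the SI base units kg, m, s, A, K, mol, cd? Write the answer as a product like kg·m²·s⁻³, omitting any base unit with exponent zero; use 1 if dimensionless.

kg³·m¹⁰·s⁻¹¹·A⁻⁴

Wb = V·s (flux: a volt is a weber per second),
    = kg·m²·s⁻²·A⁻¹.
So Wb² = kg²·m⁴·s⁻⁴·A⁻².
Ω = V/A (resistance = voltage per current),
    = kg·m²·s⁻³·A⁻².
Gy = J/kg (absorbed dose = energy per mass),
    = m²·s⁻².
So Gy² = m⁴·s⁻⁴.
Combining: Wb²·Ω·Gy² = (kg²·m⁴·s⁻⁴·A⁻²) · (kg·m²·s⁻³·A⁻²) · (m⁴·s⁻⁴) = kg³·m¹⁰·s⁻¹¹·A⁻⁴.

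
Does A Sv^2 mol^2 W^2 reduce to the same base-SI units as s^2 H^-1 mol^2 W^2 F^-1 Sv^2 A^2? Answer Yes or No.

Left side:
  Sv = m²·s⁻².
  So Sv² = m⁴·s⁻⁴.
  W = kg·m²·s⁻³.
  So W² = kg²·m⁴·s⁻⁶.
  Combining: A·Sv²·mol²·W² = A · (m⁴·s⁻⁴) · mol² · (kg²·m⁴·s⁻⁶) = kg²·m⁸·s⁻¹⁰·A·mol².
Right side:
  H = kg·m²·s⁻²·A⁻².
  So H⁻¹ = kg⁻¹·m⁻²·s²·A².
  W = kg·m²·s⁻³.
  So W² = kg²·m⁴·s⁻⁶.
  F = kg⁻¹·m⁻²·s⁴·A².
  So F⁻¹ = kg·m²·s⁻⁴·A⁻².
  Sv = m²·s⁻².
  So Sv² = m⁴·s⁻⁴.
  Combining: s²·H⁻¹·mol²·W²·F⁻¹·Sv²·A² = s² · (kg⁻¹·m⁻²·s²·A²) · mol² · (kg²·m⁴·s⁻⁶) · (kg·m²·s⁻⁴·A⁻²) · (m⁴·s⁻⁴) · A² = kg²·m⁸·s⁻¹⁰·A²·mol².
Left is kg²·m⁸·s⁻¹⁰·A·mol²; right is kg²·m⁸·s⁻¹⁰·A²·mol² — different.

No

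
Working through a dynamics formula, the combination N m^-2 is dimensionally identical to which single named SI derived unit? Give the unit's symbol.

Pa

N = kg·m·s⁻².
Combining: N·m⁻² = (kg·m·s⁻²) · m⁻² = kg·m⁻¹·s⁻².
kg·m⁻¹·s⁻² is the base-SI form of the pascal.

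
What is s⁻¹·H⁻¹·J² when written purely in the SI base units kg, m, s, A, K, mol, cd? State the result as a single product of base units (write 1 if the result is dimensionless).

H = kg·m²·s⁻²·A⁻².
So H⁻¹ = kg⁻¹·m⁻²·s²·A².
J = kg·m²·s⁻².
So J² = kg²·m⁴·s⁻⁴.
Combining: s⁻¹·H⁻¹·J² = s⁻¹ · (kg⁻¹·m⁻²·s²·A²) · (kg²·m⁴·s⁻⁴) = kg·m²·s⁻³·A².

kg·m²·s⁻³·A²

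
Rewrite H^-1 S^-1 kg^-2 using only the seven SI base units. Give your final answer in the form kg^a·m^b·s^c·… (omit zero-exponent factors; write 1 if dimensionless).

kg⁻²·s⁻¹

H = Wb/A (inductance = flux per current),
    = kg·m²·s⁻²·A⁻².
So H⁻¹ = kg⁻¹·m⁻²·s²·A².
S = 1/Ω (conductance is reciprocal resistance),
    = kg⁻¹·m⁻²·s³·A².
So S⁻¹ = kg·m²·s⁻³·A⁻².
Combining: H⁻¹·S⁻¹·kg⁻² = (kg⁻¹·m⁻²·s²·A²) · (kg·m²·s⁻³·A⁻²) · kg⁻² = kg⁻²·s⁻¹.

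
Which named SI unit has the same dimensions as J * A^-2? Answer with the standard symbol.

H

J = N·m (work = force × distance),
    = kg·m²·s⁻².
Combining: J·A⁻² = (kg·m²·s⁻²) · A⁻² = kg·m²·s⁻²·A⁻².
kg·m²·s⁻²·A⁻² is the base-SI form of the henry.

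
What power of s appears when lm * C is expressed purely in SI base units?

lm = cd.
C = s·A.
Combining: lm·C = cd · (s·A) = s·A·cd.
The exponent of s is 1.

1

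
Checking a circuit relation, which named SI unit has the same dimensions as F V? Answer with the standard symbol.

F = C/V (capacitance = charge per voltage),
    = A·s/(kg·m²·s⁻³·A⁻¹) (substituting C and V),
    = kg⁻¹·m⁻²·s⁴·A².
V = W/A (potential = power per current),
    = kg·m²·s⁻³·A⁻¹.
Combining: F·V = (kg⁻¹·m⁻²·s⁴·A²) · (kg·m²·s⁻³·A⁻¹) = s·A.
s·A is the base-SI form of the coulomb.

C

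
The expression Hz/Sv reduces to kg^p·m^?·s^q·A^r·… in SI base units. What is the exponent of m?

-2

Hz = 1/s = s⁻¹ (frequency is cycles per second).
Sv = J/kg (equivalent dose = energy per mass),
    = m²·s⁻².
So Sv⁻¹ = m⁻²·s².
Combining: Hz·Sv⁻¹ = s⁻¹ · (m⁻²·s²) = m⁻²·s.
The exponent of m is -2.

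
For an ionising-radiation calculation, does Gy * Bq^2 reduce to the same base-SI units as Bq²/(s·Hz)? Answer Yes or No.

No

Left side:
  Gy = J/kg (absorbed dose = energy per mass),
      = m²·s⁻².
  Bq = 1/s = s⁻¹ (activity is decays per second).
  So Bq² = s⁻².
  Combining: Gy·Bq² = (m²·s⁻²) · s⁻² = m²·s⁻⁴.
Right side:
  Bq = 1/s = s⁻¹ (activity is decays per second).
  So Bq² = s⁻².
  Hz = 1/s = s⁻¹ (frequency is cycles per second).
  So Hz⁻¹ = s.
  Combining: s⁻¹·Bq²·Hz⁻¹ = s⁻¹ · s⁻² · s = s⁻².
Left is m²·s⁻⁴; right is s⁻² — different.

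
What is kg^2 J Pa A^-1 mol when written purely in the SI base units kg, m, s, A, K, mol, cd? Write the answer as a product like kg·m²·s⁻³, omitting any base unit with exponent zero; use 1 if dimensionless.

kg⁴·m·s⁻⁴·A⁻¹·mol

J = kg·m²·s⁻².
Pa = kg·m⁻¹·s⁻².
Combining: kg²·J·Pa·A⁻¹·mol = kg² · (kg·m²·s⁻²) · (kg·m⁻¹·s⁻²) · A⁻¹ · mol = kg⁴·m·s⁻⁴·A⁻¹·mol.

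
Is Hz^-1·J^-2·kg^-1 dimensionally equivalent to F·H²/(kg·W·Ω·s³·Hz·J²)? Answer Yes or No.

No

Left side:
  Hz = s⁻¹.
  So Hz⁻¹ = s.
  J = kg·m²·s⁻².
  So J⁻² = kg⁻²·m⁻⁴·s⁴.
  Combining: Hz⁻¹·J⁻²·kg⁻¹ = s · (kg⁻²·m⁻⁴·s⁴) · kg⁻¹ = kg⁻³·m⁻⁴·s⁵.
Right side:
  W = J/s (power = energy per time),
      = kg·m²·s⁻³.
  So W⁻¹ = kg⁻¹·m⁻²·s³.
  Ω = V/A (resistance = voltage per current),
      = kg·m²·s⁻³·A⁻².
  So Ω⁻¹ = kg⁻¹·m⁻²·s³·A².
  Hz = 1/s = s⁻¹ (frequency is cycles per second).
  So Hz⁻¹ = s.
  J = N·m (work = force × distance),
      = kg·m²·s⁻².
  So J⁻² = kg⁻²·m⁻⁴·s⁴.
  F = C/V (capacitance = charge per voltage),
      = A·s/(kg·m²·s⁻³·A⁻¹) (substituting C and V),
      = kg⁻¹·m⁻²·s⁴·A².
  H = Wb/A (inductance = flux per current),
      = kg·m²·s⁻²·A⁻².
  So H² = kg²·m⁴·s⁻⁴·A⁻⁴.
  Combining: kg⁻¹·W⁻¹·Ω⁻¹·s⁻³·Hz⁻¹·J⁻²·F·H² = kg⁻¹ · (kg⁻¹·m⁻²·s³) · (kg⁻¹·m⁻²·s³·A²) · s⁻³ · s · (kg⁻²·m⁻⁴·s⁴) · (kg⁻¹·m⁻²·s⁴·A²) · (kg²·m⁴·s⁻⁴·A⁻⁴) = kg⁻⁴·m⁻⁶·s⁸.
Left is kg⁻³·m⁻⁴·s⁵; right is kg⁻⁴·m⁻⁶·s⁸ — different.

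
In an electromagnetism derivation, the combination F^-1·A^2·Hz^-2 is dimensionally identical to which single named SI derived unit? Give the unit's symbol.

F = kg⁻¹·m⁻²·s⁴·A².
So F⁻¹ = kg·m²·s⁻⁴·A⁻².
Hz = s⁻¹.
So Hz⁻² = s².
Combining: F⁻¹·A²·Hz⁻² = (kg·m²·s⁻⁴·A⁻²) · A² · s² = kg·m²·s⁻².
kg·m²·s⁻² is the base-SI form of the joule.

J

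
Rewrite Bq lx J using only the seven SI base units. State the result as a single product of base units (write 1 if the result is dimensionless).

kg·s⁻³·cd

Bq = s⁻¹.
lx = m⁻²·cd.
J = kg·m²·s⁻².
Combining: Bq·lx·J = s⁻¹ · (m⁻²·cd) · (kg·m²·s⁻²) = kg·s⁻³·cd.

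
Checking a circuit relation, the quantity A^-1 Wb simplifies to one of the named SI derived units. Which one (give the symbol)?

H

Wb = V·s (flux: a volt is a weber per second),
    = kg·m²·s⁻²·A⁻¹.
Combining: A⁻¹·Wb = A⁻¹ · (kg·m²·s⁻²·A⁻¹) = kg·m²·s⁻²·A⁻².
kg·m²·s⁻²·A⁻² is the base-SI form of the henry.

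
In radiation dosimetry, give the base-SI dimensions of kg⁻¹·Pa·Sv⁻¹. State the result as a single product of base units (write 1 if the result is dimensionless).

Pa = N/m² (pressure = force per area),
    = kg·m⁻¹·s⁻².
Sv = J/kg (equivalent dose = energy per mass),
    = m²·s⁻².
So Sv⁻¹ = m⁻²·s².
Combining: kg⁻¹·Pa·Sv⁻¹ = kg⁻¹ · (kg·m⁻¹·s⁻²) · (m⁻²·s²) = m⁻³.

m⁻³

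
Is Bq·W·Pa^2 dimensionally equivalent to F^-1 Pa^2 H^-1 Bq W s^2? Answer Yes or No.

Left side:
  Bq = 1/s = s⁻¹ (activity is decays per second).
  W = J/s (power = energy per time),
      = kg·m²·s⁻³.
  Pa = N/m² (pressure = force per area),
      = kg·m⁻¹·s⁻².
  So Pa² = kg²·m⁻²·s⁻⁴.
  Combining: Bq·W·Pa² = s⁻¹ · (kg·m²·s⁻³) · (kg²·m⁻²·s⁻⁴) = kg³·s⁻⁸.
Right side:
  F = C/V (capacitance = charge per voltage),
      = A·s/(kg·m²·s⁻³·A⁻¹) (substituting C and V),
      = kg⁻¹·m⁻²·s⁴·A².
  So F⁻¹ = kg·m²·s⁻⁴·A⁻².
  Pa = N/m² (pressure = force per area),
      = kg·m⁻¹·s⁻².
  So Pa² = kg²·m⁻²·s⁻⁴.
  H = Wb/A (inductance = flux per current),
      = kg·m²·s⁻²·A⁻².
  So H⁻¹ = kg⁻¹·m⁻²·s²·A².
  Bq = 1/s = s⁻¹ (activity is decays per second).
  W = J/s (power = energy per time),
      = kg·m²·s⁻³.
  Combining: F⁻¹·Pa²·H⁻¹·Bq·W·s² = (kg·m²·s⁻⁴·A⁻²) · (kg²·m⁻²·s⁻⁴) · (kg⁻¹·m⁻²·s²·A²) · s⁻¹ · (kg·m²·s⁻³) · s² = kg³·s⁻⁸.
Both reduce to kg³·s⁻⁸.

Yes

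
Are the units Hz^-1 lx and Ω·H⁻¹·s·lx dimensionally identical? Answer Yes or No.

Left side:
  Hz = s⁻¹.
  So Hz⁻¹ = s.
  lx = m⁻²·cd.
  Combining: Hz⁻¹·lx = s · (m⁻²·cd) = m⁻²·s·cd.
Right side:
  Ω = V/A (resistance = voltage per current),
      = kg·m²·s⁻³·A⁻².
  H = Wb/A (inductance = flux per current),
      = kg·m²·s⁻²·A⁻².
  So H⁻¹ = kg⁻¹·m⁻²·s²·A².
  lx = lm/m² (illuminance = luminous flux per area),
      = m⁻²·cd.
  Combining: Ω·H⁻¹·s·lx = (kg·m²·s⁻³·A⁻²) · (kg⁻¹·m⁻²·s²·A²) · s · (m⁻²·cd) = m⁻²·cd.
Left is m⁻²·s·cd; right is m⁻²·cd — different.

No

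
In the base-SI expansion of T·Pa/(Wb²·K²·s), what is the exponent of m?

-5

T = Wb/m² (flux density = flux per area),
    = kg·s⁻²·A⁻¹.
Wb = V·s (flux: a volt is a weber per second),
    = kg·m²·s⁻²·A⁻¹.
So Wb⁻² = kg⁻²·m⁻⁴·s⁴·A².
Pa = N/m² (pressure = force per area),
    = kg·m⁻¹·s⁻².
Combining: T·Wb⁻²·K⁻²·s⁻¹·Pa = (kg·s⁻²·A⁻¹) · (kg⁻²·m⁻⁴·s⁴·A²) · K⁻² · s⁻¹ · (kg·m⁻¹·s⁻²) = m⁻⁵·s⁻¹·A·K⁻².
The exponent of m is -5.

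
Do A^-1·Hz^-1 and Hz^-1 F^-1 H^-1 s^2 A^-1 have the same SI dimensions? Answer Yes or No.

Left side:
  Hz = s⁻¹.
  So Hz⁻¹ = s.
  Combining: A⁻¹·Hz⁻¹ = A⁻¹ · s = s·A⁻¹.
Right side:
  Hz = 1/s = s⁻¹ (frequency is cycles per second).
  So Hz⁻¹ = s.
  F = C/V (capacitance = charge per voltage),
      = A·s/(kg·m²·s⁻³·A⁻¹) (substituting C and V),
      = kg⁻¹·m⁻²·s⁴·A².
  So F⁻¹ = kg·m²·s⁻⁴·A⁻².
  H = Wb/A (inductance = flux per current),
      = kg·m²·s⁻²·A⁻².
  So H⁻¹ = kg⁻¹·m⁻²·s²·A².
  Combining: Hz⁻¹·F⁻¹·H⁻¹·s²·A⁻¹ = s · (kg·m²·s⁻⁴·A⁻²) · (kg⁻¹·m⁻²·s²·A²) · s² · A⁻¹ = s·A⁻¹.
Both reduce to s·A⁻¹.

Yes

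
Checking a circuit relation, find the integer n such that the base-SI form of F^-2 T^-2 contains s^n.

-4

F = C/V (capacitance = charge per voltage),
    = A·s/(kg·m²·s⁻³·A⁻¹) (substituting C and V),
    = kg⁻¹·m⁻²·s⁴·A².
So F⁻² = kg²·m⁴·s⁻⁸·A⁻⁴.
T = Wb/m² (flux density = flux per area),
    = kg·s⁻²·A⁻¹.
So T⁻² = kg⁻²·s⁴·A².
Combining: F⁻²·T⁻² = (kg²·m⁴·s⁻⁸·A⁻⁴) · (kg⁻²·s⁴·A²) = m⁴·s⁻⁴·A⁻².
The exponent of s is -4.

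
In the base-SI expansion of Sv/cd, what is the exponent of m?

2

Sv = m²·s⁻².
Combining: Sv·cd⁻¹ = (m²·s⁻²) · cd⁻¹ = m²·s⁻²·cd⁻¹.
The exponent of m is 2.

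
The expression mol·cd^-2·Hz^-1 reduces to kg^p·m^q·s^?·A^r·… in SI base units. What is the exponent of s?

Hz = 1/s = s⁻¹ (frequency is cycles per second).
So Hz⁻¹ = s.
Combining: mol·cd⁻²·Hz⁻¹ = mol · cd⁻² · s = s·mol·cd⁻².
The exponent of s is 1.

1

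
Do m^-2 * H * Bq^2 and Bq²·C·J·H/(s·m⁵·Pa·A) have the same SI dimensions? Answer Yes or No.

Left side:
  H = Wb/A (inductance = flux per current),
      = kg·m²·s⁻²·A⁻².
  Bq = 1/s = s⁻¹ (activity is decays per second).
  So Bq² = s⁻².
  Combining: m⁻²·H·Bq² = m⁻² · (kg·m²·s⁻²·A⁻²) · s⁻² = kg·s⁻⁴·A⁻².
Right side:
  Bq = 1/s = s⁻¹ (activity is decays per second).
  So Bq² = s⁻².
  C = A·s = s·A (charge = current × time).
  J = N·m (work = force × distance),
      = kg·m²·s⁻².
  Pa = N/m² (pressure = force per area),
      = kg·m⁻¹·s⁻².
  So Pa⁻¹ = kg⁻¹·m·s².
  H = Wb/A (inductance = flux per current),
      = kg·m²·s⁻²·A⁻².
  Combining: s⁻¹·Bq²·C·m⁻⁵·J·Pa⁻¹·H·A⁻¹ = s⁻¹ · s⁻² · (s·A) · m⁻⁵ · (kg·m²·s⁻²) · (kg⁻¹·m·s²) · (kg·m²·s⁻²·A⁻²) · A⁻¹ = kg·s⁻⁴·A⁻².
Both reduce to kg·s⁻⁴·A⁻².

Yes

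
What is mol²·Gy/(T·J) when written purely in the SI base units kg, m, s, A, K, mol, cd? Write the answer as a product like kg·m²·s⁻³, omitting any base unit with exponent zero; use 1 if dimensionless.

Gy = m²·s⁻².
T = kg·s⁻²·A⁻¹.
So T⁻¹ = kg⁻¹·s²·A.
J = kg·m²·s⁻².
So J⁻¹ = kg⁻¹·m⁻²·s².
Combining: mol²·Gy·T⁻¹·J⁻¹ = mol² · (m²·s⁻²) · (kg⁻¹·s²·A) · (kg⁻¹·m⁻²·s²) = kg⁻²·s²·A·mol².

kg⁻²·s²·A·mol²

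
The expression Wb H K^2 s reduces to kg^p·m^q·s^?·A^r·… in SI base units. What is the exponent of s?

Wb = V·s (flux: a volt is a weber per second),
    = kg·m²·s⁻²·A⁻¹.
H = Wb/A (inductance = flux per current),
    = kg·m²·s⁻²·A⁻².
Combining: Wb·H·K²·s = (kg·m²·s⁻²·A⁻¹) · (kg·m²·s⁻²·A⁻²) · K² · s = kg²·m⁴·s⁻³·A⁻³·K².
The exponent of s is -3.

-3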